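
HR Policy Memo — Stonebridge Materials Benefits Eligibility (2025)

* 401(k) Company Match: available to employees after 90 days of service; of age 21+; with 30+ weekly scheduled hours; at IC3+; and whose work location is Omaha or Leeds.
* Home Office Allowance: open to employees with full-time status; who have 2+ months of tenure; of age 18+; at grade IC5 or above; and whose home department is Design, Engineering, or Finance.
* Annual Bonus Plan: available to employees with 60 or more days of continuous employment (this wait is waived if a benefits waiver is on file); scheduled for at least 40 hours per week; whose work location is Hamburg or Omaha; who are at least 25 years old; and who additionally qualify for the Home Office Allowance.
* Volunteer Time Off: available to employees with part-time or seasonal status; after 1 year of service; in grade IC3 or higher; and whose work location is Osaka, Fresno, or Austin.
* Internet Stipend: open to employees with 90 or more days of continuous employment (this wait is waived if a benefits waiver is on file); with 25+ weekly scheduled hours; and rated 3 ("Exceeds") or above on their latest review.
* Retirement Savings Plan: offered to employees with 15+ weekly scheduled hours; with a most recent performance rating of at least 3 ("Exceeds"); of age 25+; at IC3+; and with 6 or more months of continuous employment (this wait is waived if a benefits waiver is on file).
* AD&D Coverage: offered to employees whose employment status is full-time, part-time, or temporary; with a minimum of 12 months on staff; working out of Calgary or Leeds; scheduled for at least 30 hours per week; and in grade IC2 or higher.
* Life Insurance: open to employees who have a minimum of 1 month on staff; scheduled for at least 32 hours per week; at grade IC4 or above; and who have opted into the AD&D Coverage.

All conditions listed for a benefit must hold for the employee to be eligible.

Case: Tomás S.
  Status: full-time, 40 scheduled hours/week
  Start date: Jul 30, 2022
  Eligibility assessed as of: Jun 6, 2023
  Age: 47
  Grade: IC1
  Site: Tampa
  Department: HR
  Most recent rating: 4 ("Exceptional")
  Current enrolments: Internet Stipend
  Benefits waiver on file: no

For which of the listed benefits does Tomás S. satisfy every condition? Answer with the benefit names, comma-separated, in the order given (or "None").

Internet Stipend

Service from Jul 30, 2022 to Jun 6, 2023: 311 days.
401(k) Company Match — service 311 days ≥ 90 days ✓; age 47 ≥ 21 ✓; 40 hrs/wk ≥ 30 ✓; grade IC1 < IC3 ✗ → not eligible.
Home Office Allowance — status full-time ✓; service 311 days ≥ 2 months (≈60 days) ✓; age 47 ≥ 18 ✓; grade IC1 < IC5 ✗ → not eligible.
Annual Bonus Plan — no waiver, service 311 days ≥ 60 days ✓; 40 hrs/wk ≥ 40 ✓; site Tampa ✗ (not Hamburg or Omaha) → not eligible.
Volunteer Time Off — status full-time ✗ (requires part-time or seasonal) → not eligible.
Internet Stipend — no waiver, service 311 days ≥ 90 days ✓; 40 hrs/wk ≥ 25 ✓; rating 4 ≥ 3 ✓ → eligible.
Retirement Savings Plan — 40 hrs/wk ≥ 15 ✓; rating 4 ≥ 3 ✓; age 47 ≥ 25 ✓; grade IC1 < IC3 ✗ → not eligible.
AD&D Coverage — status full-time ✓; service 311 days < 12 months (≈360 days) ✗ → not eligible.
Life Insurance — service 311 days ≥ 1 month (≈30 days) ✓; 40 hrs/wk ≥ 32 ✓; grade IC1 < IC4 ✗ → not eligible.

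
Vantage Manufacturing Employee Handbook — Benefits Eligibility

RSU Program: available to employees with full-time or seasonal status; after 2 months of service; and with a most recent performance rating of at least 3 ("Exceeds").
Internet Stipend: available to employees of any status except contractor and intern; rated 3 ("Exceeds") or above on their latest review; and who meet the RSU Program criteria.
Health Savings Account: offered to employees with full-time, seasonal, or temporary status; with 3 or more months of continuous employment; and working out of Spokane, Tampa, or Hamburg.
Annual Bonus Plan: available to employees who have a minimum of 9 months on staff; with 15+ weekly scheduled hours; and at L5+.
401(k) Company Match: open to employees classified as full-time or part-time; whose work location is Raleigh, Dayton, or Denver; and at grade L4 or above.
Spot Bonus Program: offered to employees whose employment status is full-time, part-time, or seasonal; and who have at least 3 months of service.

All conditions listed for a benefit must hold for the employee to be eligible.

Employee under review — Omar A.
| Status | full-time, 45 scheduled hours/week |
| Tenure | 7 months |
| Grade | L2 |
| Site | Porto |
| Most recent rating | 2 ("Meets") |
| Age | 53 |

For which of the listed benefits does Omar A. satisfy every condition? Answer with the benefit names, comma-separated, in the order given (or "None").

RSU Program — status full-time ✓; service 7 months ≥ 2 months ✓; rating 2 < 3 ✗ → not eligible.
Internet Stipend — status full-time ✓ (not excluded); rating 2 < 3 ✗ → not eligible.
Health Savings Account — status full-time ✓; service 7 months ≥ 3 months ✓; site Porto ✗ (not Spokane, Tampa, or Hamburg) → not eligible.
Annual Bonus Plan — service 7 months < 9 months ✗ → not eligible.
401(k) Company Match — status full-time ✓; site Porto ✗ (not Raleigh, Dayton, or Denver) → not eligible.
Spot Bonus Program — status full-time ✓; service 7 months ≥ 3 months ✓ → eligible.

Spot Bonus Program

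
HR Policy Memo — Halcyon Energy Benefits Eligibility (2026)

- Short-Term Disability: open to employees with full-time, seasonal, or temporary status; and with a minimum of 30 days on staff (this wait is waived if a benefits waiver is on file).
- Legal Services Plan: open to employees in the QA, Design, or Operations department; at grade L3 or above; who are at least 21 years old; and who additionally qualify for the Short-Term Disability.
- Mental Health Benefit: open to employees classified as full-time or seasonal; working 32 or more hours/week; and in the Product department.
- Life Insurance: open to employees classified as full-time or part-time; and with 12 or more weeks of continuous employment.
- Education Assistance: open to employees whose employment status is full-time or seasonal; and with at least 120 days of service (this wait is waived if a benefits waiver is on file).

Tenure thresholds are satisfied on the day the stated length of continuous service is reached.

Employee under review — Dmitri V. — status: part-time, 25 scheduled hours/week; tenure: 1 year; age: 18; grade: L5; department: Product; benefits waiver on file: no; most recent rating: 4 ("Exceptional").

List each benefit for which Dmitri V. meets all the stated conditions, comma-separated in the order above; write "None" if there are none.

Short-Term Disability — status part-time ✗ (requires full-time, seasonal, or temporary) → not eligible.
Legal Services Plan — dept Product ✗ → not eligible.
Mental Health Benefit — status part-time ✗ (requires full-time or seasonal) → not eligible.
Life Insurance — status part-time ✓; service 1 year ≥ 12 weeks (≈84 days) ✓ → eligible.
Education Assistance — status part-time ✗ (requires full-time or seasonal) → not eligible.

Life Insurance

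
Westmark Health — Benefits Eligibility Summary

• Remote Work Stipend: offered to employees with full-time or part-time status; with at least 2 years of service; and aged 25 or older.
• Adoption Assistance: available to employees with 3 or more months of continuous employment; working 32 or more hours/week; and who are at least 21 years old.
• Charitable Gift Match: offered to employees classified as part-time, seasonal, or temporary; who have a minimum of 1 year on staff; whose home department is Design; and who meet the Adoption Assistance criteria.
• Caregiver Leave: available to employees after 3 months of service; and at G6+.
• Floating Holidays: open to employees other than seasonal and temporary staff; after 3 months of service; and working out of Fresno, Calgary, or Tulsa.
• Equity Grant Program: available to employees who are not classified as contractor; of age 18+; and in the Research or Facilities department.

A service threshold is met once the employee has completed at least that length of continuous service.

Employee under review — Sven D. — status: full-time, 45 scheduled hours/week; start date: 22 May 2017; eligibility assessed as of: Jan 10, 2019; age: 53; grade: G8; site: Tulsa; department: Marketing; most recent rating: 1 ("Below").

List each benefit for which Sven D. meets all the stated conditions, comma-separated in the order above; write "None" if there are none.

Service from 22 May 2017 to Jan 10, 2019: 598 days.
Remote Work Stipend — status full-time ✓; service 598 days < 2 years (≈730 days) ✗ → not eligible.
Adoption Assistance — service 598 days ≥ 3 months (≈90 days) ✓; 45 hrs/wk ≥ 32 ✓; age 53 ≥ 21 ✓ → eligible.
Charitable Gift Match — status full-time ✗ (requires part-time, seasonal, or temporary) → not eligible.
Caregiver Leave — service 598 days ≥ 3 months (≈90 days) ✓; grade G8 ≥ G6 ✓ → eligible.
Floating Holidays — status full-time ✓ (not excluded); service 598 days ≥ 3 months (≈90 days) ✓; site Tulsa ✓ → eligible.
Equity Grant Program — status full-time ✓ (not excluded); age 53 ≥ 18 ✓; dept Marketing ✗ → not eligible.

Adoption Assistance, Caregiver Leave, Floating Holidays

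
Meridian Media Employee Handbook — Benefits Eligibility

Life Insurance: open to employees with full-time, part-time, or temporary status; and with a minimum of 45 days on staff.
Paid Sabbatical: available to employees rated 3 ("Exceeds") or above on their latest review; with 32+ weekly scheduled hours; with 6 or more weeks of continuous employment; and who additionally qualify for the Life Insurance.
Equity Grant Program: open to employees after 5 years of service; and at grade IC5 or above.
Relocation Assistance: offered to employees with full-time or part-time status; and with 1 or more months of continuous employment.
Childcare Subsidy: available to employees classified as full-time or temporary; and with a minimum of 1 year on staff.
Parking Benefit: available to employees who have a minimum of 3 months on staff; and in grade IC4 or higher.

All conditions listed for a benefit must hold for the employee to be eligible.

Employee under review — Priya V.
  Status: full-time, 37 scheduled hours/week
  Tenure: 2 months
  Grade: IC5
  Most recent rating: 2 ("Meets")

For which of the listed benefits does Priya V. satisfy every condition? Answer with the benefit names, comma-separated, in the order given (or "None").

Life Insurance — status full-time ✓; service 2 months ≥ 45 days ✓ → eligible.
Paid Sabbatical — rating 2 < 3 ✗ → not eligible.
Equity Grant Program — service 2 months < 5 years (≈1825 days) ✗ → not eligible.
Relocation Assistance — status full-time ✓; service 2 months ≥ 1 month ✓ → eligible.
Childcare Subsidy — status full-time ✓; service 2 months < 1 year (≈365 days) ✗ → not eligible.
Parking Benefit — service 2 months < 3 months ✗ → not eligible.

Life Insurance, Relocation Assistance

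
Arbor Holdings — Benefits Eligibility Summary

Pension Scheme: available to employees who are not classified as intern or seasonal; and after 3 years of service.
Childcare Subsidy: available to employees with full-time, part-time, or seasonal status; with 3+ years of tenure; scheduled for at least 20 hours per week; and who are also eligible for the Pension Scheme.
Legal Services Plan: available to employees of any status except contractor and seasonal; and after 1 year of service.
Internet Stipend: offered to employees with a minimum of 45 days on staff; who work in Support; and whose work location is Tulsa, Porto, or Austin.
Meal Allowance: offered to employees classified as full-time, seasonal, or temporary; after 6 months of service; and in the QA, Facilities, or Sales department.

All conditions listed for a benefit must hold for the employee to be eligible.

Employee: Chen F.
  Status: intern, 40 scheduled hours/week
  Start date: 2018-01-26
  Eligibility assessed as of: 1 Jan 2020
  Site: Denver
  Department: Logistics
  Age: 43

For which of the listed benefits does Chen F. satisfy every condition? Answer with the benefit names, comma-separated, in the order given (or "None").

Service from 2018-01-26 to 1 Jan 2020: 705 days.
Pension Scheme — status intern ✗ (excluded) → not eligible.
Childcare Subsidy — status intern ✗ (requires full-time, part-time, or seasonal) → not eligible.
Legal Services Plan — status intern ✓ (not excluded); service 705 days ≥ 1 year (≈365 days) ✓ → eligible.
Internet Stipend — service 705 days ≥ 45 days ✓; dept Logistics ✗ → not eligible.
Meal Allowance — status intern ✗ (requires full-time, seasonal, or temporary) → not eligible.

Legal Services Plan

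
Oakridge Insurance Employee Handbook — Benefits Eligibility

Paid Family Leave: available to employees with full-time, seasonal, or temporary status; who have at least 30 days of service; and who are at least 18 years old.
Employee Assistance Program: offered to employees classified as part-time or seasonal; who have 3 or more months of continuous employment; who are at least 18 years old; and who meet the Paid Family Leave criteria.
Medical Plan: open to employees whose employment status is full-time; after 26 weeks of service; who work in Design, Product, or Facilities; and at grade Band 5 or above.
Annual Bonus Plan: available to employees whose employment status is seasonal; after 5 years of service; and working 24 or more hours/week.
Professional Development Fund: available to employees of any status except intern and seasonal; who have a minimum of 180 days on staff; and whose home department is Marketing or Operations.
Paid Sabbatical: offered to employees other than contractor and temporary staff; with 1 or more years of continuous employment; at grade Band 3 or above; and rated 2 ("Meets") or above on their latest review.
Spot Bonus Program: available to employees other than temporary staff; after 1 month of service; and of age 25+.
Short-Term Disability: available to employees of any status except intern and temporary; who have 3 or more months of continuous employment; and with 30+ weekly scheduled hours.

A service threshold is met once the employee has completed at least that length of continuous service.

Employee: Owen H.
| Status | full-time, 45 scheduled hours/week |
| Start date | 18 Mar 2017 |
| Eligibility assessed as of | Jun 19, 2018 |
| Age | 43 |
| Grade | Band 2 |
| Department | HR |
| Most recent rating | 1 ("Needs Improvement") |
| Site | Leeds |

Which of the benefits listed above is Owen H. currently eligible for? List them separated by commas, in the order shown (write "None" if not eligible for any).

Paid Family Leave, Spot Bonus Program, Short-Term Disability

Service from 18 Mar 2017 to Jun 19, 2018: 458 days.
Paid Family Leave — status full-time ✓; service 458 days ≥ 30 days ✓; age 43 ≥ 18 ✓ → eligible.
Employee Assistance Program — status full-time ✗ (requires part-time or seasonal) → not eligible.
Medical Plan — status full-time ✓; service 458 days ≥ 26 weeks (≈182 days) ✓; dept HR ✗ → not eligible.
Annual Bonus Plan — status full-time ✗ (requires seasonal) → not eligible.
Professional Development Fund — status full-time ✓ (not excluded); service 458 days ≥ 180 days ✓; dept HR ✗ → not eligible.
Paid Sabbatical — status full-time ✓ (not excluded); service 458 days ≥ 1 year (≈365 days) ✓; grade Band 2 < Band 3 ✗ → not eligible.
Spot Bonus Program — status full-time ✓ (not excluded); service 458 days ≥ 1 month (≈30 days) ✓; age 43 ≥ 25 ✓ → eligible.
Short-Term Disability — status full-time ✓ (not excluded); service 458 days ≥ 3 months (≈90 days) ✓; 45 hrs/wk ≥ 30 ✓ → eligible.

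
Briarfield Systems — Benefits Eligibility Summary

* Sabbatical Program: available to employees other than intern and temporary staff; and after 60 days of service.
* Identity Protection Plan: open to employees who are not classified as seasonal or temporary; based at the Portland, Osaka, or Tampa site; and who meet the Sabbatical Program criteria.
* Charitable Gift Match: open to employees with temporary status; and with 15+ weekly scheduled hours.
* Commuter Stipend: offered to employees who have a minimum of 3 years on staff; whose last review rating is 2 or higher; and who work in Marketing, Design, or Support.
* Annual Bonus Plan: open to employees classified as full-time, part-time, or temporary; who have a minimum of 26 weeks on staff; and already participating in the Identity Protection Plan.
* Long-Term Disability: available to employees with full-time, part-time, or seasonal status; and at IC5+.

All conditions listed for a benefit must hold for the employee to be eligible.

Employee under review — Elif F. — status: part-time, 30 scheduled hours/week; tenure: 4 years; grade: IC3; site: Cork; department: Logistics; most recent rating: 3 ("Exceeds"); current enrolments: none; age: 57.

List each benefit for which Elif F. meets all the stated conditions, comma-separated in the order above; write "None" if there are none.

Sabbatical Program — status part-time ✓ (not excluded); service 4 years ≥ 60 days ✓ → eligible.
Identity Protection Plan — status part-time ✓ (not excluded); site Cork ✗ (not Portland, Osaka, or Tampa) → not eligible.
Charitable Gift Match — status part-time ✗ (requires temporary) → not eligible.
Commuter Stipend — service 4 years ≥ 3 years ✓; rating 3 ≥ 2 ✓; dept Logistics ✗ → not eligible.
Annual Bonus Plan — status part-time ✓; service 4 years ≥ 26 weeks (≈182 days) ✓; not enrolled in Identity Protection Plan ✗ → not eligible.
Long-Term Disability — status part-time ✓; grade IC3 < IC5 ✗ → not eligible.

Sabbatical Program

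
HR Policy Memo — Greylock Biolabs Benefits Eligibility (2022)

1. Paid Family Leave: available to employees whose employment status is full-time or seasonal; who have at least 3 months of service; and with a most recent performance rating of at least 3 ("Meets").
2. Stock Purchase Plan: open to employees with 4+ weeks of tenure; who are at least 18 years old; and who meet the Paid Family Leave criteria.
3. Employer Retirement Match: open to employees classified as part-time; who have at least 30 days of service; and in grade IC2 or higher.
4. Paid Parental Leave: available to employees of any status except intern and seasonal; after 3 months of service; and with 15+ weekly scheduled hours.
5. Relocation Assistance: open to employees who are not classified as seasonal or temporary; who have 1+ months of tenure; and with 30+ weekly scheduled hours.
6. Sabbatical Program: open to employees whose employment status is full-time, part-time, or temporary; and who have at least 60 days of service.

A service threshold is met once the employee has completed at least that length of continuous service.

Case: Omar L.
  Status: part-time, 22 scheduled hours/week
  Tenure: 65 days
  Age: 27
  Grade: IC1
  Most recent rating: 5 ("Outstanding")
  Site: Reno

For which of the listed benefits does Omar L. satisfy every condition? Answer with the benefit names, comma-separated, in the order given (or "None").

Paid Family Leave — status part-time ✗ (requires full-time or seasonal) → not eligible.
Stock Purchase Plan — service 65 days ≥ 4 weeks (≈28 days) ✓; age 27 ≥ 18 ✓; not eligible for Paid Family Leave ✗ → not eligible.
Employer Retirement Match — status part-time ✓; service 65 days ≥ 30 days ✓; grade IC1 < IC2 ✗ → not eligible.
Paid Parental Leave — status part-time ✓ (not excluded); service 65 days < 3 months (≈90 days) ✗ → not eligible.
Relocation Assistance — status part-time ✓ (not excluded); service 65 days ≥ 1 month (≈30 days) ✓; 22 hrs/wk < 30 ✗ → not eligible.
Sabbatical Program — status part-time ✓; service 65 days ≥ 60 days ✓ → eligible.

Sabbatical Program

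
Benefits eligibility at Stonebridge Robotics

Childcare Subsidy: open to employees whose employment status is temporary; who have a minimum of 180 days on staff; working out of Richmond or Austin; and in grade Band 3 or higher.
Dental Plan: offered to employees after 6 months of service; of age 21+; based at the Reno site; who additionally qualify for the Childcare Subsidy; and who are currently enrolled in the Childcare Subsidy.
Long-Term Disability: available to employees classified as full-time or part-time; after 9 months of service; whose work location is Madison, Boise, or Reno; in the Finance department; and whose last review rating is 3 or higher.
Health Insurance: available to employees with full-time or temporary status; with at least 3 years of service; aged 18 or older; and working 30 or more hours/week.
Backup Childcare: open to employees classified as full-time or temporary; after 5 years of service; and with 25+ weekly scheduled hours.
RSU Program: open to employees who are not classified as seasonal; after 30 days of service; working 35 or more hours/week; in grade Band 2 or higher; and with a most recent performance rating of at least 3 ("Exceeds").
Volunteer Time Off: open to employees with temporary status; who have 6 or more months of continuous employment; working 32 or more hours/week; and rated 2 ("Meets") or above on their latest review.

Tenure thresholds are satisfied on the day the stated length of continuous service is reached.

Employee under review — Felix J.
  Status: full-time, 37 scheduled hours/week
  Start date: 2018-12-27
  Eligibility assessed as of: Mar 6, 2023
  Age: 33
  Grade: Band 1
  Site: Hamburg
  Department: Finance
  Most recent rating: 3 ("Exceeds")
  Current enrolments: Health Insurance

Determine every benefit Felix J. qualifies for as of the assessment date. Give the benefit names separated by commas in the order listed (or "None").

Health Insurance

Service from 2018-12-27 to Mar 6, 2023: 1530 days.
Childcare Subsidy — status full-time ✗ (requires temporary) → not eligible.
Dental Plan — service 1530 days ≥ 6 months (≈180 days) ✓; age 33 ≥ 21 ✓; site Hamburg ✗ (not Reno) → not eligible.
Long-Term Disability — status full-time ✓; service 1530 days ≥ 9 months (≈270 days) ✓; site Hamburg ✗ (not Madison, Boise, or Reno) → not eligible.
Health Insurance — status full-time ✓; service 1530 days ≥ 3 years (≈1095 days) ✓; age 33 ≥ 18 ✓; 37 hrs/wk ≥ 30 ✓ → eligible.
Backup Childcare — status full-time ✓; service 1530 days < 5 years (≈1825 days) ✗ → not eligible.
RSU Program — status full-time ✓ (not excluded); service 1530 days ≥ 30 days ✓; 37 hrs/wk ≥ 35 ✓; grade Band 1 < Band 2 ✗ → not eligible.
Volunteer Time Off — status full-time ✗ (requires temporary) → not eligible.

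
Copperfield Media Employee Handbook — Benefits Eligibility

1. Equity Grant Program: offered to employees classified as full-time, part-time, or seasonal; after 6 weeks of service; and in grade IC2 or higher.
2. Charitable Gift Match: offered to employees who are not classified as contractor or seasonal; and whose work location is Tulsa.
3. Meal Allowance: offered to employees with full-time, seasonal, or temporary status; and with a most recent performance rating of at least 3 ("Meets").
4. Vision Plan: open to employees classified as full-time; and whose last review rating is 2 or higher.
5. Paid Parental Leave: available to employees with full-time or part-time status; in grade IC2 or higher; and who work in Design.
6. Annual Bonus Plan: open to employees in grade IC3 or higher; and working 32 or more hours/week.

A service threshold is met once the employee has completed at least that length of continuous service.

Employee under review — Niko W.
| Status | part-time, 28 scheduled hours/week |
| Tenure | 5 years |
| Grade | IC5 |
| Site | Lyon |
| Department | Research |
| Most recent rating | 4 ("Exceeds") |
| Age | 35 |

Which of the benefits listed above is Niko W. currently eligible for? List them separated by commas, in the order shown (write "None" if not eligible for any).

Equity Grant Program

Equity Grant Program — status part-time ✓; service 5 years ≥ 6 weeks (≈42 days) ✓; grade IC5 ≥ IC2 ✓ → eligible.
Charitable Gift Match — status part-time ✓ (not excluded); site Lyon ✗ (not Tulsa) → not eligible.
Meal Allowance — status part-time ✗ (requires full-time, seasonal, or temporary) → not eligible.
Vision Plan — status part-time ✗ (requires full-time) → not eligible.
Paid Parental Leave — status part-time ✓; grade IC5 ≥ IC2 ✓; dept Research ✗ → not eligible.
Annual Bonus Plan — grade IC5 ≥ IC3 ✓; 28 hrs/wk < 32 ✗ → not eligible.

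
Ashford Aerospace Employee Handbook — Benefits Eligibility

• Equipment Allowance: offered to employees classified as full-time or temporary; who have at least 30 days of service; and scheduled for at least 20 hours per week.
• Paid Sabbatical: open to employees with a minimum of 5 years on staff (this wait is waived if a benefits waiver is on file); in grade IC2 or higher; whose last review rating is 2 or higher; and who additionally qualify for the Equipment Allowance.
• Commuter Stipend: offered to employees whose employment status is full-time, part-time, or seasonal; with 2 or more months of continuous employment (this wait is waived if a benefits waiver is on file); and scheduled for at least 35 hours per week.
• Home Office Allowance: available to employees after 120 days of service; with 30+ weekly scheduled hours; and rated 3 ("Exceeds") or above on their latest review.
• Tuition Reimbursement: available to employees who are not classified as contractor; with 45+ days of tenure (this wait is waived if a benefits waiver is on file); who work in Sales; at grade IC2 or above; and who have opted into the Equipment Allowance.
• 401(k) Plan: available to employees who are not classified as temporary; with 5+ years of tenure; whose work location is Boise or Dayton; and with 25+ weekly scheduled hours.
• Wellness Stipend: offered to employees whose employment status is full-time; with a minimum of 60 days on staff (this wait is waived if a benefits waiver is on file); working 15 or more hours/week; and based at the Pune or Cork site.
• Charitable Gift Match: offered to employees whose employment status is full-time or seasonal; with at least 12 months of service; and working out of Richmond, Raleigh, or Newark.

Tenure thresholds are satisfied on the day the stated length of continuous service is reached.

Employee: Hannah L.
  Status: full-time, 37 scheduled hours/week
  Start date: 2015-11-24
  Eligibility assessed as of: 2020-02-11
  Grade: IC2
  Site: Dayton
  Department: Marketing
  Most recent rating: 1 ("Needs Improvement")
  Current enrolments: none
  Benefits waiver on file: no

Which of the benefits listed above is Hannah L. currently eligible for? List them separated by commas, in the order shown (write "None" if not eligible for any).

Equipment Allowance, Commuter Stipend

Service from 2015-11-24 to 2020-02-11: 1540 days.
Equipment Allowance — status full-time ✓; service 1540 days ≥ 30 days ✓; 37 hrs/wk ≥ 20 ✓ → eligible.
Paid Sabbatical — no waiver, service 1540 days < 5 years (≈1825 days) ✗ → not eligible.
Commuter Stipend — status full-time ✓; no waiver, service 1540 days ≥ 2 months (≈60 days) ✓; 37 hrs/wk ≥ 35 ✓ → eligible.
Home Office Allowance — service 1540 days ≥ 120 days ✓; 37 hrs/wk ≥ 30 ✓; rating 1 < 3 ✗ → not eligible.
Tuition Reimbursement — status full-time ✓ (not excluded); no waiver, service 1540 days ≥ 45 days ✓; dept Marketing ✗ → not eligible.
401(k) Plan — status full-time ✓ (not excluded); service 1540 days < 5 years (≈1825 days) ✗ → not eligible.
Wellness Stipend — status full-time ✓; no waiver, service 1540 days ≥ 60 days ✓; 37 hrs/wk ≥ 15 ✓; site Dayton ✗ (not Pune or Cork) → not eligible.
Charitable Gift Match — status full-time ✓; service 1540 days ≥ 12 months (≈360 days) ✓; site Dayton ✗ (not Richmond, Raleigh, or Newark) → not eligible.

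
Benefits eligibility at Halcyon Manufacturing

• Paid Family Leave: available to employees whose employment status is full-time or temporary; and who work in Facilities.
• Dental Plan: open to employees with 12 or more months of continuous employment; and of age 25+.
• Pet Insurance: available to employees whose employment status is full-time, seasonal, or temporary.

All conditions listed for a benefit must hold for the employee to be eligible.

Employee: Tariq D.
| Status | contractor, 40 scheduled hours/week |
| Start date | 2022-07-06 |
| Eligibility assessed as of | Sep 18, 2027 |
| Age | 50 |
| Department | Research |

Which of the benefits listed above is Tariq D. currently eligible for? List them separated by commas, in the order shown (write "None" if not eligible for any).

Dental Plan

Service from 2022-07-06 to Sep 18, 2027: 1900 days.
Paid Family Leave — status contractor ✗ (requires full-time or temporary) → not eligible.
Dental Plan — service 1900 days ≥ 12 months (≈360 days) ✓; age 50 ≥ 25 ✓ → eligible.
Pet Insurance — status contractor ✗ (requires full-time, seasonal, or temporary) → not eligible.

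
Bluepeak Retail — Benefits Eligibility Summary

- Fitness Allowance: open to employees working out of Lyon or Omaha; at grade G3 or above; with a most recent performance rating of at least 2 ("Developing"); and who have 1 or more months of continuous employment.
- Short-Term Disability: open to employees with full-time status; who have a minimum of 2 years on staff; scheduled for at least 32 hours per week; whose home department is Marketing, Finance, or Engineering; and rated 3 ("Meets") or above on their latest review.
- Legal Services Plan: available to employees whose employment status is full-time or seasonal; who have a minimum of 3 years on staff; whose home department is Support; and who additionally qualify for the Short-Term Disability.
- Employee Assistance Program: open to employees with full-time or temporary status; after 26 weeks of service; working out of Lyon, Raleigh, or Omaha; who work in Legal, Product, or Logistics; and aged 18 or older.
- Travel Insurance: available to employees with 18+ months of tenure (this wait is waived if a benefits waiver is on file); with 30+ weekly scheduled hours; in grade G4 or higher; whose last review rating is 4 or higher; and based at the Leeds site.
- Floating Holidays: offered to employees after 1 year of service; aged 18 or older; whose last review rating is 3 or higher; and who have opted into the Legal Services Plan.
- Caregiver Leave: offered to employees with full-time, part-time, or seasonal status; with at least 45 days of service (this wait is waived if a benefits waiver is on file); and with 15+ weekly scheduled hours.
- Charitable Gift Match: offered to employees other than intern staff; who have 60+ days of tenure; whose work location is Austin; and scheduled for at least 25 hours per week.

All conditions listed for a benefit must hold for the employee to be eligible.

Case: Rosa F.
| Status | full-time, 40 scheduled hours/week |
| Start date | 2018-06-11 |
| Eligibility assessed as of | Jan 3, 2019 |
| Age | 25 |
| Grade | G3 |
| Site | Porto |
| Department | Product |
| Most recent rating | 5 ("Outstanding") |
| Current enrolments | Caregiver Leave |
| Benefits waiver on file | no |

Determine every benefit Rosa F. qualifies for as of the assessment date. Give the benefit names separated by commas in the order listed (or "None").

Caregiver Leave

Service from 2018-06-11 to Jan 3, 2019: 206 days.
Fitness Allowance — site Porto ✗ (not Lyon or Omaha) → not eligible.
Short-Term Disability — status full-time ✓; service 206 days < 2 years (≈730 days) ✗ → not eligible.
Legal Services Plan — status full-time ✓; service 206 days < 3 years (≈1095 days) ✗ → not eligible.
Employee Assistance Program — status full-time ✓; service 206 days ≥ 26 weeks (≈182 days) ✓; site Porto ✗ (not Lyon, Raleigh, or Omaha) → not eligible.
Travel Insurance — no waiver, service 206 days < 18 months (≈540 days) ✗ → not eligible.
Floating Holidays — service 206 days < 1 year (≈365 days) ✗ → not eligible.
Caregiver Leave — status full-time ✓; no waiver, service 206 days ≥ 45 days ✓; 40 hrs/wk ≥ 15 ✓ → eligible.
Charitable Gift Match — status full-time ✓ (not excluded); service 206 days ≥ 60 days ✓; site Porto ✗ (not Austin) → not eligible.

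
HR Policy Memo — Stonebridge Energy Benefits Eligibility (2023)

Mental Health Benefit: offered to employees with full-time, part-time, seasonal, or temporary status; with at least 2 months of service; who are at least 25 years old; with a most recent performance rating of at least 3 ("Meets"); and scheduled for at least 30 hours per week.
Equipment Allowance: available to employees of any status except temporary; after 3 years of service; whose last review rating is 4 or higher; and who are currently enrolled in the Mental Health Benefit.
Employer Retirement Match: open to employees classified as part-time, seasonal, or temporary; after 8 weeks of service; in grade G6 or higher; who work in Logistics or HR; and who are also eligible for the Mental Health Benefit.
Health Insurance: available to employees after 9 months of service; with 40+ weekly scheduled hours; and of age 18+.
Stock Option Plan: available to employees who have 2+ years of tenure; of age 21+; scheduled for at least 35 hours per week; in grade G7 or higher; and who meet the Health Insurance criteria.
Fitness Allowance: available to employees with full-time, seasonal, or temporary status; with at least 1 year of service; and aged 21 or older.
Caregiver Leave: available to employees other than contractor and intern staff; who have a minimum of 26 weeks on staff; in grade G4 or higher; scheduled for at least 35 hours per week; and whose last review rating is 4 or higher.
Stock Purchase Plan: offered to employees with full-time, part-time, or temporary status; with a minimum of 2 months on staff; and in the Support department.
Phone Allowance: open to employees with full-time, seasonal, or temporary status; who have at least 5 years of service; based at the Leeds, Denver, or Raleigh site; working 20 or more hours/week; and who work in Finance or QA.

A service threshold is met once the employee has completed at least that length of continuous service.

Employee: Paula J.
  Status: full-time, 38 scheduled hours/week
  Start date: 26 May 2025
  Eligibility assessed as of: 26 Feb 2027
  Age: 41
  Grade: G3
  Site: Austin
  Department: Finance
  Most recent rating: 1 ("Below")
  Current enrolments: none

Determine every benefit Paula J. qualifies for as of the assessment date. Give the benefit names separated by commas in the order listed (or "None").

Fitness Allowance

Service from 26 May 2025 to 26 Feb 2027: 641 days.
Mental Health Benefit — status full-time ✓; service 641 days ≥ 2 months (≈60 days) ✓; age 41 ≥ 25 ✓; rating 1 < 3 ✗ → not eligible.
Equipment Allowance — status full-time ✓ (not excluded); service 641 days < 3 years (≈1095 days) ✗ → not eligible.
Employer Retirement Match — status full-time ✗ (requires part-time, seasonal, or temporary) → not eligible.
Health Insurance — service 641 days ≥ 9 months (≈270 days) ✓; 38 hrs/wk < 40 ✗ → not eligible.
Stock Option Plan — service 641 days < 2 years (≈730 days) ✗ → not eligible.
Fitness Allowance — status full-time ✓; service 641 days ≥ 1 year (≈365 days) ✓; age 41 ≥ 21 ✓ → eligible.
Caregiver Leave — status full-time ✓ (not excluded); service 641 days ≥ 26 weeks (≈182 days) ✓; grade G3 < G4 ✗ → not eligible.
Stock Purchase Plan — status full-time ✓; service 641 days ≥ 2 months (≈60 days) ✓; dept Finance ✗ → not eligible.
Phone Allowance — status full-time ✓; service 641 days < 5 years (≈1825 days) ✗ → not eligible.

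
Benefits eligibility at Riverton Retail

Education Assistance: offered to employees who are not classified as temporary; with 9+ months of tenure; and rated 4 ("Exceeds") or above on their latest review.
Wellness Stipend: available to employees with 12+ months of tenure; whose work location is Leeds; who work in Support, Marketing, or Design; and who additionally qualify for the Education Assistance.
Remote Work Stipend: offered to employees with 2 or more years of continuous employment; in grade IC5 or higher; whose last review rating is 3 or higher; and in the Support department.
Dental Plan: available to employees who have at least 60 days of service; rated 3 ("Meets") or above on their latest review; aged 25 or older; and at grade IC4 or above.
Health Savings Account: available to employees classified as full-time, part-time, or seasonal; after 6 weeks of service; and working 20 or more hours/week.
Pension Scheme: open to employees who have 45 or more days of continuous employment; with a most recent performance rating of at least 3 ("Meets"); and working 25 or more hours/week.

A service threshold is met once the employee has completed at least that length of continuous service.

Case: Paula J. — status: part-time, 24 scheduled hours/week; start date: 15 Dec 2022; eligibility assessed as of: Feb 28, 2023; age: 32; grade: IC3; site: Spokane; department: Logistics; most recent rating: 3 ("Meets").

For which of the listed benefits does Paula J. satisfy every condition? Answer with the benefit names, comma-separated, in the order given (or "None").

Service from 15 Dec 2022 to Feb 28, 2023: 75 days.
Education Assistance — status part-time ✓ (not excluded); service 75 days < 9 months (≈270 days) ✗ → not eligible.
Wellness Stipend — service 75 days < 12 months (≈360 days) ✗ → not eligible.
Remote Work Stipend — service 75 days < 2 years (≈730 days) ✗ → not eligible.
Dental Plan — service 75 days ≥ 60 days ✓; rating 3 ≥ 3 ✓; age 32 ≥ 25 ✓; grade IC3 < IC4 ✗ → not eligible.
Health Savings Account — status part-time ✓; service 75 days ≥ 6 weeks (≈42 days) ✓; 24 hrs/wk ≥ 20 ✓ → eligible.
Pension Scheme — service 75 days ≥ 45 days ✓; rating 3 ≥ 3 ✓; 24 hrs/wk < 25 ✗ → not eligible.

Health Savings Account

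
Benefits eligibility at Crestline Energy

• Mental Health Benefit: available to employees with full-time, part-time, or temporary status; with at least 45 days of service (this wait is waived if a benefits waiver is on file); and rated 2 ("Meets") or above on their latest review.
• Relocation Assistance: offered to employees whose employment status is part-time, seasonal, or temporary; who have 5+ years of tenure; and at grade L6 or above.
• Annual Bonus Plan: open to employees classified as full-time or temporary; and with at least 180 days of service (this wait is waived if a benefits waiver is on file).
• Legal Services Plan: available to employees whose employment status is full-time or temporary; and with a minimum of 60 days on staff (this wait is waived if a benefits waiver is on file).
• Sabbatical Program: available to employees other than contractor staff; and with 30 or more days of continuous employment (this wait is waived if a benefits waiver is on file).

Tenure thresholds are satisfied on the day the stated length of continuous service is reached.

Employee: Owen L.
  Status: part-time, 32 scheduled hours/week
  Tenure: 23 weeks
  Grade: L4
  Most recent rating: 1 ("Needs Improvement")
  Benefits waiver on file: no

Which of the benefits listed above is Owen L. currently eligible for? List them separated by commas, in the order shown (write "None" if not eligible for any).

Mental Health Benefit — status part-time ✓; no waiver, service 23 weeks ≥ 45 days ✓; rating 1 < 2 ✗ → not eligible.
Relocation Assistance — status part-time ✓; service 23 weeks < 5 years (≈1825 days) ✗ → not eligible.
Annual Bonus Plan — status part-time ✗ (requires full-time or temporary) → not eligible.
Legal Services Plan — status part-time ✗ (requires full-time or temporary) → not eligible.
Sabbatical Program — status part-time ✓ (not excluded); no waiver, service 23 weeks ≥ 30 days ✓ → eligible.

Sabbatical Program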